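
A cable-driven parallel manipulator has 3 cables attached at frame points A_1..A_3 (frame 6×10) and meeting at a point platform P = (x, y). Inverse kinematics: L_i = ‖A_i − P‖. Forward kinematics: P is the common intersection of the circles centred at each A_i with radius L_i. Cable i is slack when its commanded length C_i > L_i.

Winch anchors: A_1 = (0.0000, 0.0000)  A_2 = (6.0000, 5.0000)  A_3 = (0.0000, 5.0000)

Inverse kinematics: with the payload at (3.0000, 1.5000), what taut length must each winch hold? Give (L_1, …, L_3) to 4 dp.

L_1: Δ = A_1−P = (-3.0000, -1.5000) → ‖Δ‖ = √11.2500 = 3.3541
L_2: Δ = A_2−P = (3.0000, 3.5000) → ‖Δ‖ = √21.2500 = 4.6098
L_3: Δ = A_3−P = (-3.0000, 3.5000) → ‖Δ‖ = √21.2500 = 4.6098

(3.3541, 4.6098, 4.6098)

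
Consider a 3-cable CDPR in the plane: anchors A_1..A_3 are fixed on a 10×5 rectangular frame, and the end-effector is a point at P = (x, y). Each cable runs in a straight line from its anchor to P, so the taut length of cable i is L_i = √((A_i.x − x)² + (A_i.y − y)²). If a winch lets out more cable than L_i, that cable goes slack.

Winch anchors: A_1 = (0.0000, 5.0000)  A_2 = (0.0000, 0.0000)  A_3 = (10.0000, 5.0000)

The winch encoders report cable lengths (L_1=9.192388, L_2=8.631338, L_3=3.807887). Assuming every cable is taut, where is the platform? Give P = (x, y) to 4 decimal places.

(8.5000, 1.5000)

expand ‖A_i−P‖²=L_i² and subtract eq 1 (k_i ≔ ‖A_i‖²−L_i²)
k_1 = 0.0000+25.0000−84.5000 = -59.5000
eq1−eq2 → [0.0000  10.0000]·P = 15.0000
eq1−eq3 → [-20.0000  0.0000]·P = -170.0000
2×2 solve → P = (8.5000, 1.5000)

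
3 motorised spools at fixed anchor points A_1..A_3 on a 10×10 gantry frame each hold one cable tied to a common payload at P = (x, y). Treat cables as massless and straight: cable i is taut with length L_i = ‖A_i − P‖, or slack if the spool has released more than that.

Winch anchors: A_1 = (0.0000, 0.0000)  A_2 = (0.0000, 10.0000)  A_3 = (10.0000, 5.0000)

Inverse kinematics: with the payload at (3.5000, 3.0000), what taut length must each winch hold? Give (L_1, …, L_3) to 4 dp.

cable 1: Δx=-3.5000, Δy=-3.0000; L_1 = √(Δx²+Δy²) = 4.6098
cable 2: Δx=-3.5000, Δy=7.0000; L_2 = √(Δx²+Δy²) = 7.8262
cable 3: Δx=6.5000, Δy=2.0000; L_3 = √(Δx²+Δy²) = 6.8007

(4.6098, 7.8262, 6.8007)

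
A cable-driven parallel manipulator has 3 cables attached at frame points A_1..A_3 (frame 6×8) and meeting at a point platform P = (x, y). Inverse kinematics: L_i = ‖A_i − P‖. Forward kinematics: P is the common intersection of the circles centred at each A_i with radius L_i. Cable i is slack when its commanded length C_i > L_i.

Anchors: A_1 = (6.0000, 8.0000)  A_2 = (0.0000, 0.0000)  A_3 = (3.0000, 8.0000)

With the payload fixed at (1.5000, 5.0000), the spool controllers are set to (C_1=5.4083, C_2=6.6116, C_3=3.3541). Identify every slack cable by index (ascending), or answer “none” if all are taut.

cable 1: √((4.5000)²+(3.0000)²)=5.4083, C_1=5.4083: taut
cable 2: √((-1.5000)²+(-5.0000)²)=5.2202, C_2=6.6116: slack
cable 3: √((1.5000)²+(3.0000)²)=3.3541, C_3=3.3541: taut

2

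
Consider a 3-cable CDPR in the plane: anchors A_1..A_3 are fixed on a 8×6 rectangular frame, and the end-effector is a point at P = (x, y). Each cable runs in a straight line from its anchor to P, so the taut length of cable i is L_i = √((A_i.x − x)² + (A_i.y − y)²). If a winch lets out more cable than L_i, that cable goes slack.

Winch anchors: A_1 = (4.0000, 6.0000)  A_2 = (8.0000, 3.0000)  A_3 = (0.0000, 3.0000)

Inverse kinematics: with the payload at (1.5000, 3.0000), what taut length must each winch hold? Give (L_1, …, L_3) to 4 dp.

L_1: Δ = A_1−P = (2.5000, 3.0000) → ‖Δ‖ = √15.2500 = 3.9051
L_2: Δ = A_2−P = (6.5000, 0.0000) → ‖Δ‖ = √42.2500 = 6.5000
L_3: Δ = A_3−P = (-1.5000, 0.0000) → ‖Δ‖ = √2.2500 = 1.5000

(3.9051, 6.5000, 1.5000)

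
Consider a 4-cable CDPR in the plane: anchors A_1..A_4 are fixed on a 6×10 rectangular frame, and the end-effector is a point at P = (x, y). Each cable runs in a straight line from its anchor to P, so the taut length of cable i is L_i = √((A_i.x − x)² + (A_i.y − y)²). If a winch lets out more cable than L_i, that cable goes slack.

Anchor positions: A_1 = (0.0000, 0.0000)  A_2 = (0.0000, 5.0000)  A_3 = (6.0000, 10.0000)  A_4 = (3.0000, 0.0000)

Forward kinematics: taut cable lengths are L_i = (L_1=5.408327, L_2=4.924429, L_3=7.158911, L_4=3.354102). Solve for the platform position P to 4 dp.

(4.5000, 3.0000)

expand ‖A_i−P‖²=L_i² and subtract eq 1 (q_i ≔ ‖A_i‖²−L_i²)
q_1 = 0.0000+0.0000−29.2500 = -29.2500
eq1−eq2 → [0.0000  -10.0000]·P = -30.0000
eq1−eq3 → [-12.0000  -20.0000]·P = -114.0000
eq1−eq4 → [-6.0000  0.0000]·P = -27.0000
2×2 solve → P = (4.5000, 3.0000)
check cable 4: ‖A_4−P‖² = 11.2500 ≈ L_4² = 11.2500 ✓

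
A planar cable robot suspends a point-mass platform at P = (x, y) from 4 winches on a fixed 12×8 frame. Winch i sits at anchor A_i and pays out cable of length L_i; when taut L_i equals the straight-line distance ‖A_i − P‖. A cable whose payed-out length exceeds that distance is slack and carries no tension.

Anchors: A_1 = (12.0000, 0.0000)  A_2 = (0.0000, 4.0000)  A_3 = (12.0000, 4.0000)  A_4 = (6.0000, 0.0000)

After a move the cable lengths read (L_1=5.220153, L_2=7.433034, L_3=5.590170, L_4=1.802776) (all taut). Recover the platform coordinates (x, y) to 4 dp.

(7.0000, 1.5000)

each cable: (A_i−P)·(A_i−P) = L_i²; let k_i = ‖A_i‖²−L_i²
k_1 = 144.0000+0.0000−27.2500 = 116.7500
row 1: 24.0000x − 8.0000y = 156.0000  (k_2=-39.2500)
row 2: 0.0000x − 8.0000y = -12.0000  (k_3=128.7500)
row 3: 12.0000x + 0.0000y = 84.0000  (k_4=32.7500)
Cramer on rows 1–2 → x = 7.0000, y = 1.5000
check cable 4: ‖A_4−P‖² = 3.2500 ≈ L_4² = 3.2500 ✓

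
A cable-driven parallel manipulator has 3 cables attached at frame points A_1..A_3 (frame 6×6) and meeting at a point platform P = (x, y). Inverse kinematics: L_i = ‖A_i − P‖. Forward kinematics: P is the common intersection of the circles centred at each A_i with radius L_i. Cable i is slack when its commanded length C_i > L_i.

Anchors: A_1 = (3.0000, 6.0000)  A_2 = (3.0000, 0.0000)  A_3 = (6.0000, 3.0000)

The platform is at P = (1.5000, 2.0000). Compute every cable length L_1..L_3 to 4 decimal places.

cable 1: Δx=1.5000, Δy=4.0000; L_1 = √(Δx²+Δy²) = 4.2720
cable 2: Δx=1.5000, Δy=-2.0000; L_2 = √(Δx²+Δy²) = 2.5000
cable 3: Δx=4.5000, Δy=1.0000; L_3 = √(Δx²+Δy²) = 4.6098

(4.2720, 2.5000, 4.6098)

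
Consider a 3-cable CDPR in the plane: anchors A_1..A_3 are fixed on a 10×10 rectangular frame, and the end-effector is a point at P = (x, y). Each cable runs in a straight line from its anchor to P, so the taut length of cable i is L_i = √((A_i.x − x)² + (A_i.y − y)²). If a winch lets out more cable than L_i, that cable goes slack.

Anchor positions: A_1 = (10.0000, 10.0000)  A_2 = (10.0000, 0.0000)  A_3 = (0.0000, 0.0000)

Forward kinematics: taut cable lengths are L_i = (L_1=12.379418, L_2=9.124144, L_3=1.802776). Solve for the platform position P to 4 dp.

each cable: (A_i−P)·(A_i−P) = L_i²; let q_i = ‖A_i‖²−L_i²
q_1 = 100.0000+100.0000−153.2500 = 46.7500
row 1: 0.0000x + 20.0000y = 30.0000  (q_2=16.7500)
row 2: 20.0000x + 20.0000y = 50.0000  (q_3=-3.2500)
Cramer on rows 1–2 → x = 1.0000, y = 1.5000

(1.0000, 1.5000)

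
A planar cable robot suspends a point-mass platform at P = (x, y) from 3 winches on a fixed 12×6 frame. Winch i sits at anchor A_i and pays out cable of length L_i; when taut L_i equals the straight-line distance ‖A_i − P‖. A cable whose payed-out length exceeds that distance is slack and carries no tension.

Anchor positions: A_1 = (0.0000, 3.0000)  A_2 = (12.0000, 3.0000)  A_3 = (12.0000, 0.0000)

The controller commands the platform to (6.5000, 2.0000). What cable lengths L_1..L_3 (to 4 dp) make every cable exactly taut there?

(6.5765, 5.5902, 5.8523)

L_1: Δ = A_1−P = (-6.5000, 1.0000) → ‖Δ‖ = √43.2500 = 6.5765
L_2: Δ = A_2−P = (5.5000, 1.0000) → ‖Δ‖ = √31.2500 = 5.5902
L_3: Δ = A_3−P = (5.5000, -2.0000) → ‖Δ‖ = √34.2500 = 5.8523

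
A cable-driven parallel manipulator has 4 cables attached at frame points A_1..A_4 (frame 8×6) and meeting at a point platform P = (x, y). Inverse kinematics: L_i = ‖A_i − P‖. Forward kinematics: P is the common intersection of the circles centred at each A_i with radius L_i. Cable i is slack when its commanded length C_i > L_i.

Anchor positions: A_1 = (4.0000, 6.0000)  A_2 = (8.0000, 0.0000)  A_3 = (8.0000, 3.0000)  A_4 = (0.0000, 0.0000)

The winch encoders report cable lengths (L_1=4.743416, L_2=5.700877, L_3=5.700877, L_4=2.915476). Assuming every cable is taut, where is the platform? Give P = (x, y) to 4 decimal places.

expand ‖A_i−P‖²=L_i² and subtract eq 1 (k_i ≔ ‖A_i‖²−L_i²)
k_1 = 16.0000+36.0000−22.5000 = 29.5000
eq1−eq2 → [-8.0000  12.0000]·P = -2.0000
eq1−eq3 → [-8.0000  6.0000]·P = -11.0000
eq1−eq4 → [8.0000  12.0000]·P = 38.0000
2×2 solve → P = (2.5000, 1.5000)
check cable 4: ‖A_4−P‖² = 8.5000 ≈ L_4² = 8.5000 ✓

(2.5000, 1.5000)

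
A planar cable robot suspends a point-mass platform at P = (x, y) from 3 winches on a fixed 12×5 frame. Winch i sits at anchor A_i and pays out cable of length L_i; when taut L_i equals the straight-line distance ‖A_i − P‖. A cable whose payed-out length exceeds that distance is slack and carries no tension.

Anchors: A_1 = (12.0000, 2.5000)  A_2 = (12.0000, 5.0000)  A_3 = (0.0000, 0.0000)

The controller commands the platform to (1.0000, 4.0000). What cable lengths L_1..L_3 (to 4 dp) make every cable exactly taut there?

cable 1: Δx=11.0000, Δy=-1.5000; L_1 = √(Δx²+Δy²) = 11.1018
cable 2: Δx=11.0000, Δy=1.0000; L_2 = √(Δx²+Δy²) = 11.0454
cable 3: Δx=-1.0000, Δy=-4.0000; L_3 = √(Δx²+Δy²) = 4.1231

(11.1018, 11.0454, 4.1231)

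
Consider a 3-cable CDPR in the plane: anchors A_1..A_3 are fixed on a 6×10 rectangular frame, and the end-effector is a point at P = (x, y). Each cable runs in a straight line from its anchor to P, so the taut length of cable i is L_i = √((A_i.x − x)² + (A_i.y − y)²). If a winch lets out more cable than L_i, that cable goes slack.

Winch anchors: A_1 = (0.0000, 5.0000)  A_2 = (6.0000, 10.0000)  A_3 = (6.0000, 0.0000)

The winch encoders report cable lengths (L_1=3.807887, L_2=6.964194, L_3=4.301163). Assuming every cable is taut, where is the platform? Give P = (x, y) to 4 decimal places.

expand ‖A_i−P‖²=L_i² and subtract eq 1 (q_i ≔ ‖A_i‖²−L_i²)
q_1 = 0.0000+25.0000−14.5000 = 10.5000
eq1−eq2 → [-12.0000  -10.0000]·P = -77.0000
eq1−eq3 → [-12.0000  10.0000]·P = -7.0000
2×2 solve → P = (3.5000, 3.5000)

(3.5000, 3.5000)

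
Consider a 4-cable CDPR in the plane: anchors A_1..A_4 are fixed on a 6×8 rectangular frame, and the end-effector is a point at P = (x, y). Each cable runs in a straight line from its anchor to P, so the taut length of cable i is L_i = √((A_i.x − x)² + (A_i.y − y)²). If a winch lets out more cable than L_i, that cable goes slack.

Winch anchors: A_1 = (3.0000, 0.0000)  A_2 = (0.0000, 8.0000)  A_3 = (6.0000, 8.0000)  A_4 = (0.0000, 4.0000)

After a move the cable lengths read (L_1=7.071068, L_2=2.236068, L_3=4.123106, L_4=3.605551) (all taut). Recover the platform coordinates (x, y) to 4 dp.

expand ‖A_i−P‖²=L_i² and subtract eq 1 (k_i ≔ ‖A_i‖²−L_i²)
k_1 = 9.0000+0.0000−50.0000 = -41.0000
eq1−eq2 → [6.0000  -16.0000]·P = -100.0000
eq1−eq3 → [-6.0000  -16.0000]·P = -124.0000
eq1−eq4 → [6.0000  -8.0000]·P = -44.0000
2×2 solve → P = (2.0000, 7.0000)
check cable 4: ‖A_4−P‖² = 13.0000 ≈ L_4² = 13.0000 ✓

(2.0000, 7.0000)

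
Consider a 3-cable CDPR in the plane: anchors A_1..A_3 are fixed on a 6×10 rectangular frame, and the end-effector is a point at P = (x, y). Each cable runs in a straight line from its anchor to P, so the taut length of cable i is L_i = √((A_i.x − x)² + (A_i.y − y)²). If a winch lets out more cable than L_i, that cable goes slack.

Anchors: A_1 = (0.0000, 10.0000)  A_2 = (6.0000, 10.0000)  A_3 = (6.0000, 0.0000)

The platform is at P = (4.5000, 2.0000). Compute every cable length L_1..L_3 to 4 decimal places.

L_1: Δ = A_1−P = (-4.5000, 8.0000) → ‖Δ‖ = √84.2500 = 9.1788
L_2: Δ = A_2−P = (1.5000, 8.0000) → ‖Δ‖ = √66.2500 = 8.1394
L_3: Δ = A_3−P = (1.5000, -2.0000) → ‖Δ‖ = √6.2500 = 2.5000

(9.1788, 8.1394, 2.5000)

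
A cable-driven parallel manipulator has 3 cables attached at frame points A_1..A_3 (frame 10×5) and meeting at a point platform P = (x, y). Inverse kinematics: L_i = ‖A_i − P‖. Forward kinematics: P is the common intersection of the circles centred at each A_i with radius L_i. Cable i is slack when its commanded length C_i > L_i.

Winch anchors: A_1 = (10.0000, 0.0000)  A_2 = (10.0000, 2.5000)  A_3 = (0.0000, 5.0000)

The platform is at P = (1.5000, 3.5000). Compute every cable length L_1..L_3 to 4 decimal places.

cable 1: Δx=8.5000, Δy=-3.5000; L_1 = √(Δx²+Δy²) = 9.1924
cable 2: Δx=8.5000, Δy=-1.0000; L_2 = √(Δx²+Δy²) = 8.5586
cable 3: Δx=-1.5000, Δy=1.5000; L_3 = √(Δx²+Δy²) = 2.1213

(9.1924, 8.5586, 2.1213)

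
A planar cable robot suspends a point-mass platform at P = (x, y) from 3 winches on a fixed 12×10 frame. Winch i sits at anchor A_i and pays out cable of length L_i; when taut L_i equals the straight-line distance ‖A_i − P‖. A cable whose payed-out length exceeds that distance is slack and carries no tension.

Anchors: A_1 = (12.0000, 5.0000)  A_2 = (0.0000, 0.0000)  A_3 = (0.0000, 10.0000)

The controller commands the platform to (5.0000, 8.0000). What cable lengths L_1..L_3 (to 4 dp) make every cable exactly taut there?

(7.6158, 9.4340, 5.3852)

L_1: Δ = A_1−P = (7.0000, -3.0000) → ‖Δ‖ = √58.0000 = 7.6158
L_2: Δ = A_2−P = (-5.0000, -8.0000) → ‖Δ‖ = √89.0000 = 9.4340
L_3: Δ = A_3−P = (-5.0000, 2.0000) → ‖Δ‖ = √29.0000 = 5.3852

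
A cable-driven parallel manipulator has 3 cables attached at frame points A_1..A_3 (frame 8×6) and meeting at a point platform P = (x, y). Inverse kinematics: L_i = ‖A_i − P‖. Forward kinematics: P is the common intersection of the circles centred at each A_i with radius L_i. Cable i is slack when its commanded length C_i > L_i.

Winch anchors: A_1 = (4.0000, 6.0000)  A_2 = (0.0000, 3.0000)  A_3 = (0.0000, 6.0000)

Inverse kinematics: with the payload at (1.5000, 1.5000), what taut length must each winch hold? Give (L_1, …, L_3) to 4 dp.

cable 1: Δx=2.5000, Δy=4.5000; L_1 = √(Δx²+Δy²) = 5.1478
cable 2: Δx=-1.5000, Δy=1.5000; L_2 = √(Δx²+Δy²) = 2.1213
cable 3: Δx=-1.5000, Δy=4.5000; L_3 = √(Δx²+Δy²) = 4.7434

(5.1478, 2.1213, 4.7434)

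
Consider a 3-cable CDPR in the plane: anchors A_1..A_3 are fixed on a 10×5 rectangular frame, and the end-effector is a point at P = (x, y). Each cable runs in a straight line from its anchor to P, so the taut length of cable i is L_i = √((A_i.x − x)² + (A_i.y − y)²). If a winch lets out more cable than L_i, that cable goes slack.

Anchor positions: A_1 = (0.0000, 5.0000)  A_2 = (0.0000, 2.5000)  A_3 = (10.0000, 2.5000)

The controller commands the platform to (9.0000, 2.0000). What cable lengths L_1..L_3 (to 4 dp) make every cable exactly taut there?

cable 1: Δx=-9.0000, Δy=3.0000; L_1 = √(Δx²+Δy²) = 9.4868
cable 2: Δx=-9.0000, Δy=0.5000; L_2 = √(Δx²+Δy²) = 9.0139
cable 3: Δx=1.0000, Δy=0.5000; L_3 = √(Δx²+Δy²) = 1.1180

(9.4868, 9.0139, 1.1180)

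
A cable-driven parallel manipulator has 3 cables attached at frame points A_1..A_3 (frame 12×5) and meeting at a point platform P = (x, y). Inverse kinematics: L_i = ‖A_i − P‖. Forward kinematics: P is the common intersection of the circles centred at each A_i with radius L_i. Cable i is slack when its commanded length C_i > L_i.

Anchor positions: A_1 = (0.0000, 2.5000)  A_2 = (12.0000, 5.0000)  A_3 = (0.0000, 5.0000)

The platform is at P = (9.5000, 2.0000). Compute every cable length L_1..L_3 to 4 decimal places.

(9.5131, 3.9051, 9.9624)

L_1 = √((0.0000−9.5000)² + (2.5000−2.0000)²) = 9.5131
L_2 = √((12.0000−9.5000)² + (5.0000−2.0000)²) = 3.9051
L_3 = √((0.0000−9.5000)² + (5.0000−2.0000)²) = 9.9624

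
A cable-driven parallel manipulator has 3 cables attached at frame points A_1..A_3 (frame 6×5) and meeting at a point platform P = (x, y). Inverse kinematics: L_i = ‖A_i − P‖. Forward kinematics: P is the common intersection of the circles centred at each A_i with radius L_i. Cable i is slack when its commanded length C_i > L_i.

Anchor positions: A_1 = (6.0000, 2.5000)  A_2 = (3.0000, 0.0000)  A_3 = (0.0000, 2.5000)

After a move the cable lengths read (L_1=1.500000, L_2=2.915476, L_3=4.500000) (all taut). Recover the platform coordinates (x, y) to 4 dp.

(4.5000, 2.5000)

circle eqns → linear via eq_j − eq_1; set q_j = A_j·A_j − L_j²
q_1 = 36.0000+6.2500−2.2500 = 40.0000
6.0000·x + 5.0000·y = q_1−q_2 = 39.5000
12.0000·x + 0.0000·y = q_1−q_3 = 54.0000
solve first two rows → x=4.5000, y=2.5000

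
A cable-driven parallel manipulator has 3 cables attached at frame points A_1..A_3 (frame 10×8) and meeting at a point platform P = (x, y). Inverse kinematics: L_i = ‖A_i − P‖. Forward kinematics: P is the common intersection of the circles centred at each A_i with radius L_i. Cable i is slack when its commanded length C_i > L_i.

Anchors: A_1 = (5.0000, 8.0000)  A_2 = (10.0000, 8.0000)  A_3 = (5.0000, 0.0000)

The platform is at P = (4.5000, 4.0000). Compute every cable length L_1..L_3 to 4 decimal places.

(4.0311, 6.8007, 4.0311)

cable 1: Δx=0.5000, Δy=4.0000; L_1 = √(Δx²+Δy²) = 4.0311
cable 2: Δx=5.5000, Δy=4.0000; L_2 = √(Δx²+Δy²) = 6.8007
cable 3: Δx=0.5000, Δy=-4.0000; L_3 = √(Δx²+Δy²) = 4.0311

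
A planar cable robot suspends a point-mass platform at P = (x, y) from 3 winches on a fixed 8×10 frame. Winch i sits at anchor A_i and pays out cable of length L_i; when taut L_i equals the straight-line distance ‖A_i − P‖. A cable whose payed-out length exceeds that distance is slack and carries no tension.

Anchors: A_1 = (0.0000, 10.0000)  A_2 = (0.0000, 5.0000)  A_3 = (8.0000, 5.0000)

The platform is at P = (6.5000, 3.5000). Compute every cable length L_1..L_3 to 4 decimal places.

(9.1924, 6.6708, 2.1213)

L_1 = √((0.0000−6.5000)² + (10.0000−3.5000)²) = 9.1924
L_2 = √((0.0000−6.5000)² + (5.0000−3.5000)²) = 6.6708
L_3 = √((8.0000−6.5000)² + (5.0000−3.5000)²) = 2.1213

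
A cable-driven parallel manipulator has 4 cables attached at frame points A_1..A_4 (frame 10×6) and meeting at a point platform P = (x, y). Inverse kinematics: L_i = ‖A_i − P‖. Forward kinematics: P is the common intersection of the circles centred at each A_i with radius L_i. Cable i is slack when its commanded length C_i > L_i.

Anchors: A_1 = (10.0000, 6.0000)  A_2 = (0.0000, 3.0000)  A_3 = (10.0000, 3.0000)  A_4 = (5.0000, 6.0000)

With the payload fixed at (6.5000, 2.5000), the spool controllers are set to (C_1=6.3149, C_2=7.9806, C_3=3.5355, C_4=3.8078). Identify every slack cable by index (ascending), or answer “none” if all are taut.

1, 2

cable 1: L_1 = ‖A_1−P‖ = 4.9497;  C_1 = 6.3149 → slack
cable 2: L_2 = ‖A_2−P‖ = 6.5192;  C_2 = 7.9806 → slack
cable 3: L_3 = ‖A_3−P‖ = 3.5355;  C_3 = 3.5355 → taut
cable 4: L_4 = ‖A_4−P‖ = 3.8079;  C_4 = 3.8078 → taut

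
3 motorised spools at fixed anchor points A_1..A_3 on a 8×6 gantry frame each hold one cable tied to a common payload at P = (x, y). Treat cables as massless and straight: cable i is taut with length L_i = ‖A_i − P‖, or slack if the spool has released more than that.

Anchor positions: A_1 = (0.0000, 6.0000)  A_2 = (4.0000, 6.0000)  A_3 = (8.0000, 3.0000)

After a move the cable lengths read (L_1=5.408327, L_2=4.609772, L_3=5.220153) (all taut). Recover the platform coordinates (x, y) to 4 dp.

each cable: (A_i−P)·(A_i−P) = L_i²; let c_i = ‖A_i‖²−L_i²
c_1 = 0.0000+36.0000−29.2500 = 6.7500
row 1: -8.0000x + 0.0000y = -24.0000  (c_2=30.7500)
row 2: -16.0000x + 6.0000y = -39.0000  (c_3=45.7500)
Cramer on rows 1–2 → x = 3.0000, y = 1.5000

(3.0000, 1.5000)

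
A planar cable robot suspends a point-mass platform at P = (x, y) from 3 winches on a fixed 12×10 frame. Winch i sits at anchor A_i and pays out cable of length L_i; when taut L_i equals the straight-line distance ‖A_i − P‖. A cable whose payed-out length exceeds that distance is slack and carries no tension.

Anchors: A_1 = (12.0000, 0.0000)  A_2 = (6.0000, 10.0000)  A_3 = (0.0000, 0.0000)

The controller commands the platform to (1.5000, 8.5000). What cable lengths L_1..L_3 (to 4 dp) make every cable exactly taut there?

L_1: Δ = A_1−P = (10.5000, -8.5000) → ‖Δ‖ = √182.5000 = 13.5093
L_2: Δ = A_2−P = (4.5000, 1.5000) → ‖Δ‖ = √22.5000 = 4.7434
L_3: Δ = A_3−P = (-1.5000, -8.5000) → ‖Δ‖ = √74.5000 = 8.6313

(13.5093, 4.7434, 8.6313)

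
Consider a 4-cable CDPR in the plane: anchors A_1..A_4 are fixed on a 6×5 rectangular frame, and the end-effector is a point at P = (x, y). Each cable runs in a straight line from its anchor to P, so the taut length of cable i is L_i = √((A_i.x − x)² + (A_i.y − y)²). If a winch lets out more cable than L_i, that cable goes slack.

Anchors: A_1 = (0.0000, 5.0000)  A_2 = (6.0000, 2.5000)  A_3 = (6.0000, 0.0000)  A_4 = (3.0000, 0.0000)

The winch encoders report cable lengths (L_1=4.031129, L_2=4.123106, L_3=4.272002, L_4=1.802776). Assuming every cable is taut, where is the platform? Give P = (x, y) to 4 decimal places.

(2.0000, 1.5000)

circle eqns → linear via eq_j − eq_1; set c_j = A_j·A_j − L_j²
c_1 = 0.0000+25.0000−16.2500 = 8.7500
-12.0000·x + 5.0000·y = c_1−c_2 = -16.5000
-12.0000·x + 10.0000·y = c_1−c_3 = -9.0000
-6.0000·x + 10.0000·y = c_1−c_4 = 3.0000
solve first two rows → x=2.0000, y=1.5000
check cable 4: ‖A_4−P‖² = 3.2500 ≈ L_4² = 3.2500 ✓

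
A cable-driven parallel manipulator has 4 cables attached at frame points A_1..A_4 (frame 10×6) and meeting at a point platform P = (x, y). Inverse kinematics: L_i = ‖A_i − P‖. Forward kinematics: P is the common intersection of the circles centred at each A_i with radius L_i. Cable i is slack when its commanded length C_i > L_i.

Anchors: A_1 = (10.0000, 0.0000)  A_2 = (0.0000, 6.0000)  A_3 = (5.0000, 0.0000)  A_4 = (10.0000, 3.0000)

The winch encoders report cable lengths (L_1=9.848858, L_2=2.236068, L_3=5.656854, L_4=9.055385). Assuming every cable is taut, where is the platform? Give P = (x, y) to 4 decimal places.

(1.0000, 4.0000)

each cable: (A_i−P)·(A_i−P) = L_i²; let q_i = ‖A_i‖²−L_i²
q_1 = 100.0000+0.0000−97.0000 = 3.0000
row 1: 20.0000x − 12.0000y = -28.0000  (q_2=31.0000)
row 2: 10.0000x + 0.0000y = 10.0000  (q_3=-7.0000)
row 3: 0.0000x − 6.0000y = -24.0000  (q_4=27.0000)
Cramer on rows 1–2 → x = 1.0000, y = 4.0000
check cable 4: ‖A_4−P‖² = 82.0000 ≈ L_4² = 82.0000 ✓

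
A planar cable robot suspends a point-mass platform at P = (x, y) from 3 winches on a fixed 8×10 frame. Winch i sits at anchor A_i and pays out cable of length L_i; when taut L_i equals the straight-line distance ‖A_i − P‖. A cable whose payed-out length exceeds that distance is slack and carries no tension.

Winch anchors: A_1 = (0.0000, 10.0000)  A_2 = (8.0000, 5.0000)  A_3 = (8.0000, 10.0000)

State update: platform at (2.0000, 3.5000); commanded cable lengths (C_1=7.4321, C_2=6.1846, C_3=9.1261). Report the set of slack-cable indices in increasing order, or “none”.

1, 3

cable 1: L_1 = ‖A_1−P‖ = 6.8007;  C_1 = 7.4321 → slack
cable 2: L_2 = ‖A_2−P‖ = 6.1847;  C_2 = 6.1846 → taut
cable 3: L_3 = ‖A_3−P‖ = 8.8459;  C_3 = 9.1261 → slack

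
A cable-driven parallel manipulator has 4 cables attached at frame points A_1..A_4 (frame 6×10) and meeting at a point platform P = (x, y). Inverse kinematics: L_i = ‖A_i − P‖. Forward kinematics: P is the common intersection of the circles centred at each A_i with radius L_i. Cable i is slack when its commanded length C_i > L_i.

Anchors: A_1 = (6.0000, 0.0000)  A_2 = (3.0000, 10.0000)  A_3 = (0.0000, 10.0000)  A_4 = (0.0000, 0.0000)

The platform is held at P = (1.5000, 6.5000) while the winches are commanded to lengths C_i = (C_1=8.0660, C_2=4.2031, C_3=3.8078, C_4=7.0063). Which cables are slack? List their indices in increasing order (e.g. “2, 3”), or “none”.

cable 1: L_1 = ‖A_1−P‖ = 7.9057;  C_1 = 8.0660 → slack
cable 2: L_2 = ‖A_2−P‖ = 3.8079;  C_2 = 4.2031 → slack
cable 3: L_3 = ‖A_3−P‖ = 3.8079;  C_3 = 3.8078 → taut
cable 4: L_4 = ‖A_4−P‖ = 6.6708;  C_4 = 7.0063 → slack

1, 2, 4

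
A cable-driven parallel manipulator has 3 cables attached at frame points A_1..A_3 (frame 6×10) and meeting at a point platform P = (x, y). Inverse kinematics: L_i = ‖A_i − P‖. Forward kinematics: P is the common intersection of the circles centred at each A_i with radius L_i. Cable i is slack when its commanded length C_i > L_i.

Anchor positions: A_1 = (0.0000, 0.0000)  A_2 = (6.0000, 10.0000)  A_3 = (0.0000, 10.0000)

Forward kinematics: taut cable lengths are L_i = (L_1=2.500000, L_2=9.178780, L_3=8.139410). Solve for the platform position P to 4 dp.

circle eqns → linear via eq_j − eq_1; set k_j = A_j·A_j − L_j²
k_1 = 0.0000+0.0000−6.2500 = -6.2500
-12.0000·x − 20.0000·y = k_1−k_2 = -58.0000
0.0000·x − 20.0000·y = k_1−k_3 = -40.0000
solve first two rows → x=1.5000, y=2.0000

(1.5000, 2.0000)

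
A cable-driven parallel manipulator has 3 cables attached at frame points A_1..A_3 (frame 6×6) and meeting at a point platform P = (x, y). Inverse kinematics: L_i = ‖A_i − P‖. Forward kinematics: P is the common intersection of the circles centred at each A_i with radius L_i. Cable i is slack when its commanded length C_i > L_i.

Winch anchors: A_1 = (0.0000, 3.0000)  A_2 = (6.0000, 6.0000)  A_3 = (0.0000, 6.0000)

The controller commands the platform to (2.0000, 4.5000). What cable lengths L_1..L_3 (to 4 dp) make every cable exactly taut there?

L_1: Δ = A_1−P = (-2.0000, -1.5000) → ‖Δ‖ = √6.2500 = 2.5000
L_2: Δ = A_2−P = (4.0000, 1.5000) → ‖Δ‖ = √18.2500 = 4.2720
L_3: Δ = A_3−P = (-2.0000, 1.5000) → ‖Δ‖ = √6.2500 = 2.5000

(2.5000, 4.2720, 2.5000)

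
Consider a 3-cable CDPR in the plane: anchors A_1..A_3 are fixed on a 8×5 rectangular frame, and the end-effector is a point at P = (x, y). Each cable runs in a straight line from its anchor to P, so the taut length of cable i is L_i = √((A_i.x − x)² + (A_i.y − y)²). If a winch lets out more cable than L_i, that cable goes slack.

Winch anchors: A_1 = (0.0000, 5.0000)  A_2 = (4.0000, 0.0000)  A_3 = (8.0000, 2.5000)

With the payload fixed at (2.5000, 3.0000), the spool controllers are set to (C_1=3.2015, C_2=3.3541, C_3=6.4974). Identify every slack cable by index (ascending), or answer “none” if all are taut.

cable 1: √((-2.5000)²+(2.0000)²)=3.2016, C_1=3.2015: taut
cable 2: √((1.5000)²+(-3.0000)²)=3.3541, C_2=3.3541: taut
cable 3: √((5.5000)²+(-0.5000)²)=5.5227, C_3=6.4974: slack

3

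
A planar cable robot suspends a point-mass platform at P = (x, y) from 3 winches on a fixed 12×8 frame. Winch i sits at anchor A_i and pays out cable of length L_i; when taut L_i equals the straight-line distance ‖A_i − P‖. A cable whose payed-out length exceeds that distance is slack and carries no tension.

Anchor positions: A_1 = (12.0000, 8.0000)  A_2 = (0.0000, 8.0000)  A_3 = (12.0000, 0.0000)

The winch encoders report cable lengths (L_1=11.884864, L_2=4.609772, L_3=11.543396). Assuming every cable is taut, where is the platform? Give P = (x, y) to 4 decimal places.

circle eqns → linear via eq_j − eq_1; set q_j = A_j·A_j − L_j²
q_1 = 144.0000+64.0000−141.2500 = 66.7500
24.0000·x + 0.0000·y = q_1−q_2 = 24.0000
0.0000·x + 16.0000·y = q_1−q_3 = 56.0000
solve first two rows → x=1.0000, y=3.5000

(1.0000, 3.5000)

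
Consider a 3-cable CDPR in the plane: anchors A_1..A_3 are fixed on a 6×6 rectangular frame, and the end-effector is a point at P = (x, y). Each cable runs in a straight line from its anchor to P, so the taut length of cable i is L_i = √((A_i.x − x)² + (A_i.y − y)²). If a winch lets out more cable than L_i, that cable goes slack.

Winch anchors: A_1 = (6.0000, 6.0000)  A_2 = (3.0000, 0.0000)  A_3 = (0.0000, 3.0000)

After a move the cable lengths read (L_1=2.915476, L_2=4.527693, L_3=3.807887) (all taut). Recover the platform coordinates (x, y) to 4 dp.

(3.5000, 4.5000)

expand ‖A_i−P‖²=L_i² and subtract eq 1 (c_i ≔ ‖A_i‖²−L_i²)
c_1 = 36.0000+36.0000−8.5000 = 63.5000
eq1−eq2 → [6.0000  12.0000]·P = 75.0000
eq1−eq3 → [12.0000  6.0000]·P = 69.0000
2×2 solve → P = (3.5000, 4.5000)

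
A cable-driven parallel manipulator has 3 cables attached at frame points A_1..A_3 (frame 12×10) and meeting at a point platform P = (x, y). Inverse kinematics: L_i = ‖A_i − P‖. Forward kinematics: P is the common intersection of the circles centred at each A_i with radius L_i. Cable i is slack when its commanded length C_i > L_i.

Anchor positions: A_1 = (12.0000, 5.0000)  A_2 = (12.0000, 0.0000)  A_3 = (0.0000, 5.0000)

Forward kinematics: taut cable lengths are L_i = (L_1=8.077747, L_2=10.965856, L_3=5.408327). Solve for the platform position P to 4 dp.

each cable: (A_i−P)·(A_i−P) = L_i²; let q_i = ‖A_i‖²−L_i²
q_1 = 144.0000+25.0000−65.2500 = 103.7500
row 1: 0.0000x + 10.0000y = 80.0000  (q_2=23.7500)
row 2: 24.0000x + 0.0000y = 108.0000  (q_3=-4.2500)
Cramer on rows 1–2 → x = 4.5000, y = 8.0000

(4.5000, 8.0000)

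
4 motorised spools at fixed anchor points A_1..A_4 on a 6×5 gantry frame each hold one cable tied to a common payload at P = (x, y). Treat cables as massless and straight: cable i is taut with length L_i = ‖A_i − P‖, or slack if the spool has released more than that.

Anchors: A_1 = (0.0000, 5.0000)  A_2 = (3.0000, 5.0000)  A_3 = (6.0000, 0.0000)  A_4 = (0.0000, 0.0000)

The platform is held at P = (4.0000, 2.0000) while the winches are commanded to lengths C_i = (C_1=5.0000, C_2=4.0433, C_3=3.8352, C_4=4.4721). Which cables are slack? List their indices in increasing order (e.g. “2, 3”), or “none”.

i=1: geometric 5.0000 vs commanded 5.0000 ⇒ taut
i=2: geometric 3.1623 vs commanded 4.0433 ⇒ slack
i=3: geometric 2.8284 vs commanded 3.8352 ⇒ slack
i=4: geometric 4.4721 vs commanded 4.4721 ⇒ taut

2, 3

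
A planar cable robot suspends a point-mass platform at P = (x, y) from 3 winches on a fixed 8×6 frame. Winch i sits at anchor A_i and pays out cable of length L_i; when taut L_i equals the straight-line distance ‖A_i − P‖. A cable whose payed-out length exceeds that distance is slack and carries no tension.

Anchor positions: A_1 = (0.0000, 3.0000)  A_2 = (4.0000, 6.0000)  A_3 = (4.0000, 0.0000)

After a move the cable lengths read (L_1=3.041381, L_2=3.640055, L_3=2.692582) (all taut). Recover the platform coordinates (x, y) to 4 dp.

(3.0000, 2.5000)

expand ‖A_i−P‖²=L_i² and subtract eq 1 (q_i ≔ ‖A_i‖²−L_i²)
q_1 = 0.0000+9.0000−9.2500 = -0.2500
eq1−eq2 → [-8.0000  -6.0000]·P = -39.0000
eq1−eq3 → [-8.0000  6.0000]·P = -9.0000
2×2 solve → P = (3.0000, 2.5000)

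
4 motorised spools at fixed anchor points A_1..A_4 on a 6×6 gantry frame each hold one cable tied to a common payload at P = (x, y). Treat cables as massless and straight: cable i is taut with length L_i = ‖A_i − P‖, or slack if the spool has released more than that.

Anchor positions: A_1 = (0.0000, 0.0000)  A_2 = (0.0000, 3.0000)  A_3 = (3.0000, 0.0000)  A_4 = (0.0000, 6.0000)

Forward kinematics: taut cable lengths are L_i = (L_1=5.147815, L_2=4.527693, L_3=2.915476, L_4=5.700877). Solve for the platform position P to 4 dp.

circle eqns → linear via eq_j − eq_1; set q_j = A_j·A_j − L_j²
q_1 = 0.0000+0.0000−26.5000 = -26.5000
0.0000·x − 6.0000·y = q_1−q_2 = -15.0000
-6.0000·x + 0.0000·y = q_1−q_3 = -27.0000
0.0000·x − 12.0000·y = q_1−q_4 = -30.0000
solve first two rows → x=4.5000, y=2.5000
check cable 4: ‖A_4−P‖² = 32.5000 ≈ L_4² = 32.5000 ✓

(4.5000, 2.5000)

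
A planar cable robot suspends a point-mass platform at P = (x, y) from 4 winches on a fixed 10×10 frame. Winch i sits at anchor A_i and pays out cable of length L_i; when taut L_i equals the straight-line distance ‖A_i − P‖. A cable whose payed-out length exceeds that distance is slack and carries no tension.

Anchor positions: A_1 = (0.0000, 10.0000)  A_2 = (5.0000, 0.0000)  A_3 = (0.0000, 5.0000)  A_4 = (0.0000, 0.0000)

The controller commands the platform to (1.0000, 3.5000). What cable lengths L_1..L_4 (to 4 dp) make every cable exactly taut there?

L_1: Δ = A_1−P = (-1.0000, 6.5000) → ‖Δ‖ = √43.2500 = 6.5765
L_2: Δ = A_2−P = (4.0000, -3.5000) → ‖Δ‖ = √28.2500 = 5.3151
L_3: Δ = A_3−P = (-1.0000, 1.5000) → ‖Δ‖ = √3.2500 = 1.8028
L_4: Δ = A_4−P = (-1.0000, -3.5000) → ‖Δ‖ = √13.2500 = 3.6401

(6.5765, 5.3151, 1.8028, 3.6401)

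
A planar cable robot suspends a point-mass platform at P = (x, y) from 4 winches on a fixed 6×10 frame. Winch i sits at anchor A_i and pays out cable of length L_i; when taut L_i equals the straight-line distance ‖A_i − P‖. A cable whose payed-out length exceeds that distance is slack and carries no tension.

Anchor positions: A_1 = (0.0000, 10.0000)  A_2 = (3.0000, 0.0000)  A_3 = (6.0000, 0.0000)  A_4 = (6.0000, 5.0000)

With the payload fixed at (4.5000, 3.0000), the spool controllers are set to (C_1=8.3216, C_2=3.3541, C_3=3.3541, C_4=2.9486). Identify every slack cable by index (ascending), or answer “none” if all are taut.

4

cable 1: √((-4.5000)²+(7.0000)²)=8.3217, C_1=8.3216: taut
cable 2: √((-1.5000)²+(-3.0000)²)=3.3541, C_2=3.3541: taut
cable 3: √((1.5000)²+(-3.0000)²)=3.3541, C_3=3.3541: taut
cable 4: √((1.5000)²+(2.0000)²)=2.5000, C_4=2.9486: slack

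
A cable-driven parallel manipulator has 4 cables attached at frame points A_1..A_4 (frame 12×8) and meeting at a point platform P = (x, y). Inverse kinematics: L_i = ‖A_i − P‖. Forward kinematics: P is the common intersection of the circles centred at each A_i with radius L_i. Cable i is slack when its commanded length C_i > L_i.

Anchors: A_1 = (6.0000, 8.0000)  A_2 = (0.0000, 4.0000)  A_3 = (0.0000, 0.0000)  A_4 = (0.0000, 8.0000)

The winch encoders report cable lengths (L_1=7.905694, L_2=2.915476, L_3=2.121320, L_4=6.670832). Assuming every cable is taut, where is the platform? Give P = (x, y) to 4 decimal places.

(1.5000, 1.5000)

circle eqns → linear via eq_j − eq_1; set c_j = A_j·A_j − L_j²
c_1 = 36.0000+64.0000−62.5000 = 37.5000
12.0000·x + 8.0000·y = c_1−c_2 = 30.0000
12.0000·x + 16.0000·y = c_1−c_3 = 42.0000
12.0000·x + 0.0000·y = c_1−c_4 = 18.0000
solve first two rows → x=1.5000, y=1.5000
check cable 4: ‖A_4−P‖² = 44.5000 ≈ L_4² = 44.5000 ✓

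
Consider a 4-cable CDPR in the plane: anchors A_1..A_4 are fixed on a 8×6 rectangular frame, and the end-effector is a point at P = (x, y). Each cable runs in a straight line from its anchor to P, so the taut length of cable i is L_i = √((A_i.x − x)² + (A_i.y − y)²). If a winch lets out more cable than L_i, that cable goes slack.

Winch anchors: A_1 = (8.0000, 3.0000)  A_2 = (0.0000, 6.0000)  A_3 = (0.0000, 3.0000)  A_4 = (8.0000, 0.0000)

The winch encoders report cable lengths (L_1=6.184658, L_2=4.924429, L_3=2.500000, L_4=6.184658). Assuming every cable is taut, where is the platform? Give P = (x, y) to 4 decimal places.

circle eqns → linear via eq_j − eq_1; set q_j = A_j·A_j − L_j²
q_1 = 64.0000+9.0000−38.2500 = 34.7500
16.0000·x − 6.0000·y = q_1−q_2 = 23.0000
16.0000·x + 0.0000·y = q_1−q_3 = 32.0000
0.0000·x + 6.0000·y = q_1−q_4 = 9.0000
solve first two rows → x=2.0000, y=1.5000
check cable 4: ‖A_4−P‖² = 38.2500 ≈ L_4² = 38.2500 ✓

(2.0000, 1.5000)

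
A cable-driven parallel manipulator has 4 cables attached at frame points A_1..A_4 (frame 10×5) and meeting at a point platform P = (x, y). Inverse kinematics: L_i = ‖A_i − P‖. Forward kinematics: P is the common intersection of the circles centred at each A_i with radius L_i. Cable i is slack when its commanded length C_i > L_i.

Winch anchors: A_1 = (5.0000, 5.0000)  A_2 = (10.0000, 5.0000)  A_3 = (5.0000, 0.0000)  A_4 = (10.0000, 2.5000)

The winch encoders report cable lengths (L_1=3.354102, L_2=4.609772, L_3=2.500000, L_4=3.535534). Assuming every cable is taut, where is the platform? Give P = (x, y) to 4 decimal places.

(6.5000, 2.0000)

expand ‖A_i−P‖²=L_i² and subtract eq 1 (k_i ≔ ‖A_i‖²−L_i²)
k_1 = 25.0000+25.0000−11.2500 = 38.7500
eq1−eq2 → [-10.0000  0.0000]·P = -65.0000
eq1−eq3 → [0.0000  10.0000]·P = 20.0000
eq1−eq4 → [-10.0000  5.0000]·P = -55.0000
2×2 solve → P = (6.5000, 2.0000)
check cable 4: ‖A_4−P‖² = 12.5000 ≈ L_4² = 12.5000 ✓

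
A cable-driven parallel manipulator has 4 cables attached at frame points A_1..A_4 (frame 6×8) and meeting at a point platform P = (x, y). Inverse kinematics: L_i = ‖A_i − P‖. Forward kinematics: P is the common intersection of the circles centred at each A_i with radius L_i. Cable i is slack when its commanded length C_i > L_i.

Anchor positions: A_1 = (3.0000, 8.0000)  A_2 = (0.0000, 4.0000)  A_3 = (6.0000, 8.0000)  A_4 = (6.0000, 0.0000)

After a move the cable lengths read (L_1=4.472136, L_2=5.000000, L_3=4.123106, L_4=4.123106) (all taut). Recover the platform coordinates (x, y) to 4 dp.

each cable: (A_i−P)·(A_i−P) = L_i²; let c_i = ‖A_i‖²−L_i²
c_1 = 9.0000+64.0000−20.0000 = 53.0000
row 1: 6.0000x + 8.0000y = 62.0000  (c_2=-9.0000)
row 2: -6.0000x + 0.0000y = -30.0000  (c_3=83.0000)
row 3: -6.0000x + 16.0000y = 34.0000  (c_4=19.0000)
Cramer on rows 1–2 → x = 5.0000, y = 4.0000
check cable 4: ‖A_4−P‖² = 17.0000 ≈ L_4² = 17.0000 ✓

(5.0000, 4.0000)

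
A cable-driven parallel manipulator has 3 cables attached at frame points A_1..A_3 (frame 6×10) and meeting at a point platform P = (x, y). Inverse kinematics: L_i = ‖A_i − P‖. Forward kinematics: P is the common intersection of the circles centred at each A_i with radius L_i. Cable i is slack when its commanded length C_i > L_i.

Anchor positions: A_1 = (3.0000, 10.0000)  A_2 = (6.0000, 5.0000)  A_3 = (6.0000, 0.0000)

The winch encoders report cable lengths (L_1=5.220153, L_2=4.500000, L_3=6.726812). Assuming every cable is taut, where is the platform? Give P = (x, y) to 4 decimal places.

circle eqns → linear via eq_j − eq_1; set q_j = A_j·A_j − L_j²
q_1 = 9.0000+100.0000−27.2500 = 81.7500
-6.0000·x + 10.0000·y = q_1−q_2 = 41.0000
-6.0000·x + 20.0000·y = q_1−q_3 = 91.0000
solve first two rows → x=1.5000, y=5.0000

(1.5000, 5.0000)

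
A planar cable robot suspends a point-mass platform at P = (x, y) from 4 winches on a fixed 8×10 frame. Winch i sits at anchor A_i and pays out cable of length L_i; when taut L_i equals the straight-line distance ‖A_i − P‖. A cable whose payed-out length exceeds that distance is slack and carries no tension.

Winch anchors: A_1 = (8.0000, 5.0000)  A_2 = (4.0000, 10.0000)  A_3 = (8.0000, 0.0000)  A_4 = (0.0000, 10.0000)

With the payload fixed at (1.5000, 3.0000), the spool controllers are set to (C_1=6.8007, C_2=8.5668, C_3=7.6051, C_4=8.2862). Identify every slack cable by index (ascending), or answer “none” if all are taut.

cable 1: L_1 = ‖A_1−P‖ = 6.8007;  C_1 = 6.8007 → taut
cable 2: L_2 = ‖A_2−P‖ = 7.4330;  C_2 = 8.5668 → slack
cable 3: L_3 = ‖A_3−P‖ = 7.1589;  C_3 = 7.6051 → slack
cable 4: L_4 = ‖A_4−P‖ = 7.1589;  C_4 = 8.2862 → slack

2, 3, 4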